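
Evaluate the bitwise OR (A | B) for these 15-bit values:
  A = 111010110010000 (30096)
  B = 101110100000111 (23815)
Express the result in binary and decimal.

Apply | to each column (1 where either bit is 1):
  111010110010000
| 101110100000111
-----------------
  111110110010111

Answer: 111110110010111 (32151)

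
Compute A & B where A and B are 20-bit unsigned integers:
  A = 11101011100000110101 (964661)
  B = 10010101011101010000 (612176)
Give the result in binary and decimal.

Apply & to each column (1 only where both bits are 1):
  11101011100000110101
& 10010101011101010000
----------------------
  10000001000000010000

Answer: 10000001000000010000 (528400)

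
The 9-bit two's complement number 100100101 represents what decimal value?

MSB is 1, so the value is negative. Find the magnitude:
1. Invert bits:  011011010
2. Add 1:        011011011  = 219
3. Apply sign:   -219

Answer: -219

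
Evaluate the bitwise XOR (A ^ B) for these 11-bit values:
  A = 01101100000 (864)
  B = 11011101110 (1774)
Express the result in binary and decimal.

Apply ^ to each column (1 where bits differ):
  01101100000
^ 11011101110
-------------
  10110001110

Answer: 10110001110 (1422)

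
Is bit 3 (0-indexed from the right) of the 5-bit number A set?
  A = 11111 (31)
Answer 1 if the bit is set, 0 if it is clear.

Bit 3 is the 4th from the right.
  11111
   ^
That bit is 1.

Answer: 1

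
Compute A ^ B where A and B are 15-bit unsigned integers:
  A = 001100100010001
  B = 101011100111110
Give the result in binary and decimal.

Apply ^ to each column (1 where bits differ):
  001100100010001
^ 101011100111110
-----------------
  100111000101111

Answer: 100111000101111 (20015)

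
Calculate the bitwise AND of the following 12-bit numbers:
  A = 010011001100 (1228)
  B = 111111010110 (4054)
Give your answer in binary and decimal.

Apply & to each column (1 only where both bits are 1):
  010011001100
& 111111010110
--------------
  010011000100

Answer: 010011000100 (1220)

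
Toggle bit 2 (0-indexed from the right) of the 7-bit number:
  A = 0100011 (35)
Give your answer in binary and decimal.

Mask = 1 << 2 = 0000100
Bit 2 of A is 0; XOR with the mask flips it to 1.
  0100011
^ 0000100
---------
  0100111

Answer: 0100111 (39)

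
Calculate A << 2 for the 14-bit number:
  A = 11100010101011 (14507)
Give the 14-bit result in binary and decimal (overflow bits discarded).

Shift left by 2: drop the top 2 bit(s), append 2 zero(s) on the right.
  11100010101011  ->  discard [11], keep [100010101011], append 00
= 10001010101100

Answer: 10001010101100 (8876)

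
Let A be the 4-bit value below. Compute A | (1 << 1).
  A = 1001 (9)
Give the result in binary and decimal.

Mask = 1 << 1 = 0010
Bit 1 of A is 0, so OR-ing with the mask flips it to 1.
  1001
| 0010
------
  1011

Answer: 1011 (11)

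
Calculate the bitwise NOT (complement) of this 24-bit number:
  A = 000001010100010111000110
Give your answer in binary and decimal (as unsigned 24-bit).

Flip each bit (0->1, 1->0):
  000001010100010111000110
  111110101011101000111001

Answer: 111110101011101000111001 (16431673)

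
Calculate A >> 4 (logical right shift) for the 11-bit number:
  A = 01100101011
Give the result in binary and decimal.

Logical shift right by 4: drop the bottom 4 bit(s), prepend 4 zero(s) on the left.
  01100101011  ->  keep [0110010], discard [1011], prepend 0000
= 00000110010

Answer: 00000110010 (50)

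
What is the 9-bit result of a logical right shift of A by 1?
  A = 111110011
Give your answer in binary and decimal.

Logical shift right by 1: drop the bottom 1 bit(s), prepend 1 zero(s) on the left.
  111110011  ->  keep [11111001], discard [1], prepend 0
= 011111001

Answer: 011111001 (249)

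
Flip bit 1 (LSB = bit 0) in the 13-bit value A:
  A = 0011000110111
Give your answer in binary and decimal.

Mask = 1 << 1 = 0000000000010
Bit 1 of A is 1; XOR with the mask flips it to 0.
  0011000110111
^ 0000000000010
---------------
  0011000110101

Answer: 0011000110101 (1589)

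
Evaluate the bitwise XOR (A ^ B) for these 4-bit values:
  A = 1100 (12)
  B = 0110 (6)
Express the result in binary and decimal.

Apply ^ to each column (1 where bits differ):
  1100
^ 0110
------
  1010

Answer: 1010 (10)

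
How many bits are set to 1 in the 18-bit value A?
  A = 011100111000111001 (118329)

011100111000111001
1-bits at positions (from bit 0 = LSB): 0, 3, 4, 5, 9, 10, 11, 14, 15, 16
Count = 10

Answer: 10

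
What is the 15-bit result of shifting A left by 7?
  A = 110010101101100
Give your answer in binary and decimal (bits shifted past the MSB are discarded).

Shift left by 7: drop the top 7 bit(s), append 7 zero(s) on the right.
  110010101101100  ->  discard [1100101], keep [01101100], append 0000000
= 011011000000000

Answer: 011011000000000 (13824)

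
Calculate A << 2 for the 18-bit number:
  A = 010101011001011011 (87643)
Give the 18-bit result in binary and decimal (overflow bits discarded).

Shift left by 2: drop the top 2 bit(s), append 2 zero(s) on the right.
  010101011001011011  ->  discard [01], keep [0101011001011011], append 00
= 010101100101101100

Answer: 010101100101101100 (88428)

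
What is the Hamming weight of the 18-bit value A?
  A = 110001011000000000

110001011000000000
1-bits at positions (from bit 0 = LSB): 9, 10, 12, 16, 17
Count = 5

Answer: 5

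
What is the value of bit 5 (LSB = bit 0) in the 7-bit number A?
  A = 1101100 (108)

Bit 5 is the 6th from the right.
  1101100
   ^
That bit is 1.

Answer: 1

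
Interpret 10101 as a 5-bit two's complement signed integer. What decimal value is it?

MSB is 1, so the value is negative. Find the magnitude:
1. Invert bits:  01010
2. Add 1:        01011  = 11
3. Apply sign:   -11

Answer: -11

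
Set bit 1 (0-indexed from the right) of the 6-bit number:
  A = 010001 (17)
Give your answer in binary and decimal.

Mask = 1 << 1 = 000010
Bit 1 of A is 0, so OR-ing with the mask flips it to 1.
  010001
| 000010
--------
  010011

Answer: 010011 (19)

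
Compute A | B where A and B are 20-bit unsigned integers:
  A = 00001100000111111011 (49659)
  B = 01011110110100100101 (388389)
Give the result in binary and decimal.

Apply | to each column (1 where either bit is 1):
  00001100000111111011
| 01011110110100100101
----------------------
  01011110110111111111

Answer: 01011110110111111111 (388607)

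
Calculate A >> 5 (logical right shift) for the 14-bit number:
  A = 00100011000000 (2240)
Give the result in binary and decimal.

Logical shift right by 5: drop the bottom 5 bit(s), prepend 5 zero(s) on the left.
  00100011000000  ->  keep [001000110], discard [00000], prepend 00000
= 00000001000110

Answer: 00000001000110 (70)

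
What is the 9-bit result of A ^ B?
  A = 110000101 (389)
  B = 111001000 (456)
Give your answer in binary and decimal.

Apply ^ to each column (1 where bits differ):
  110000101
^ 111001000
-----------
  001001101

Answer: 001001101 (77)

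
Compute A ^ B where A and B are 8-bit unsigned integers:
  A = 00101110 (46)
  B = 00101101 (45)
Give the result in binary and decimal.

Apply ^ to each column (1 where bits differ):
  00101110
^ 00101101
----------
  00000011

Answer: 00000011 (3)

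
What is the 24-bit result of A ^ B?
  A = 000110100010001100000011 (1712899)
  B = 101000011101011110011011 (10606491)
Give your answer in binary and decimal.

Apply ^ to each column (1 where bits differ):
  000110100010001100000011
^ 101000011101011110011011
--------------------------
  101110111111010010011000

Answer: 101110111111010010011000 (12317848)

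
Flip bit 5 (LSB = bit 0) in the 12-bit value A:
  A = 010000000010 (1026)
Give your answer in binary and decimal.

Mask = 1 << 5 = 000000100000
Bit 5 of A is 0; XOR with the mask flips it to 1.
  010000000010
^ 000000100000
--------------
  010000100010

Answer: 010000100010 (1058)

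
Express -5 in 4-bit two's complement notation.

1. Binary of +5:  0101
2. Invert bits:     1010
3. Add 1:           1011

Answer: 1011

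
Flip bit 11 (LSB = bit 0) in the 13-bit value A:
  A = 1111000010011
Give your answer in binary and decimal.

Mask = 1 << 11 = 0100000000000
Bit 11 of A is 1; XOR with the mask flips it to 0.
  1111000010011
^ 0100000000000
---------------
  1011000010011

Answer: 1011000010011 (5651)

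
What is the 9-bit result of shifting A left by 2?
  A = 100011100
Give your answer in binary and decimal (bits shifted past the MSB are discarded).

Shift left by 2: drop the top 2 bit(s), append 2 zero(s) on the right.
  100011100  ->  discard [10], keep [0011100], append 00
= 001110000

Answer: 001110000 (112)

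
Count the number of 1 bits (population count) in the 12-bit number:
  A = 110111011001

110111011001
1-bits at positions (from bit 0 = LSB): 0, 3, 4, 6, 7, 8, 10, 11
Count = 8

Answer: 8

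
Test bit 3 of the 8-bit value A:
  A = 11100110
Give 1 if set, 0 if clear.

Bit 3 is the 4th from the right.
  11100110
      ^
That bit is 0.

Answer: 0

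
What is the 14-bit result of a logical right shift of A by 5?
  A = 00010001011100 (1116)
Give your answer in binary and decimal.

Logical shift right by 5: drop the bottom 5 bit(s), prepend 5 zero(s) on the left.
  00010001011100  ->  keep [000100010], discard [11100], prepend 00000
= 00000000100010

Answer: 00000000100010 (34)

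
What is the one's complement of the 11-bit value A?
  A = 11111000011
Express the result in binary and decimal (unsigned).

Flip each bit (0->1, 1->0):
  11111000011
  00000111100

Answer: 00000111100 (60)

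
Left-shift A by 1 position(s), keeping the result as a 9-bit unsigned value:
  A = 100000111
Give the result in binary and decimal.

Shift left by 1: drop the top 1 bit(s), append 1 zero(s) on the right.
  100000111  ->  discard [1], keep [00000111], append 0
= 000001110

Answer: 000001110 (14)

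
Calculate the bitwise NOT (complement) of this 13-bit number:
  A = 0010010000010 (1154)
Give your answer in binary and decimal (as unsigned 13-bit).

Flip each bit (0->1, 1->0):
  0010010000010
  1101101111101

Answer: 1101101111101 (7037)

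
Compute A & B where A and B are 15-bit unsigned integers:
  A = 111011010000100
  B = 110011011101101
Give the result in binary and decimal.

Apply & to each column (1 only where both bits are 1):
  111011010000100
& 110011011101101
-----------------
  110011010000100

Answer: 110011010000100 (26244)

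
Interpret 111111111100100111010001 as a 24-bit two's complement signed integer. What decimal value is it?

MSB is 1, so the value is negative. Find the magnitude:
1. Invert bits:  000000000011011000101110
2. Add 1:        000000000011011000101111  = 13871
3. Apply sign:   -13871

Answer: -13871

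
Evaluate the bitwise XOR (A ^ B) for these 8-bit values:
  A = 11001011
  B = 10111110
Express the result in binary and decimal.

Apply ^ to each column (1 where bits differ):
  11001011
^ 10111110
----------
  01110101

Answer: 01110101 (117)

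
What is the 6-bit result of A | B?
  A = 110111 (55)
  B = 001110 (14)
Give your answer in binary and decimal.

Apply | to each column (1 where either bit is 1):
  110111
| 001110
--------
  111111

Answer: 111111 (63)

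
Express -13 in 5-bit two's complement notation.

1. Binary of +13:  01101
2. Invert bits:     10010
3. Add 1:           10011

Answer: 10011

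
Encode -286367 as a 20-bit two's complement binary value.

1. Binary of +286367:  01000101111010011111
2. Invert bits:     10111010000101100000
3. Add 1:           10111010000101100001

Answer: 10111010000101100001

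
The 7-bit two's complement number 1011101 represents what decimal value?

MSB is 1, so the value is negative. Find the magnitude:
1. Invert bits:  0100010
2. Add 1:        0100011  = 35
3. Apply sign:   -35

Answer: -35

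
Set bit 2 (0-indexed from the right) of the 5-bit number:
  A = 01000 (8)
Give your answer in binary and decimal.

Mask = 1 << 2 = 00100
Bit 2 of A is 0, so OR-ing with the mask flips it to 1.
  01000
| 00100
-------
  01100

Answer: 01100 (12)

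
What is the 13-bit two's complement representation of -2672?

1. Binary of +2672:  0101001110000
2. Invert bits:     1010110001111
3. Add 1:           1010110010000

Answer: 1010110010000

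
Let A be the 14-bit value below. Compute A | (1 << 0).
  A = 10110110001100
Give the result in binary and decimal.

Mask = 1 << 0 = 00000000000001
Bit 0 of A is 0, so OR-ing with the mask flips it to 1.
  10110110001100
| 00000000000001
----------------
  10110110001101

Answer: 10110110001101 (11661)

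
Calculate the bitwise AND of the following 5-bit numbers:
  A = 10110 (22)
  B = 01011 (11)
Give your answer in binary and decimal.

Apply & to each column (1 only where both bits are 1):
  10110
& 01011
-------
  00010

Answer: 00010 (2)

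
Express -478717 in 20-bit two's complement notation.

1. Binary of +478717:  01110100110111111101
2. Invert bits:     10001011001000000010
3. Add 1:           10001011001000000011

Answer: 10001011001000000011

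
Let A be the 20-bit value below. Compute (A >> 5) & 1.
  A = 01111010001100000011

Bit 5 is the 6th from the right.
  01111010001100000011
                ^
That bit is 0.

Answer: 0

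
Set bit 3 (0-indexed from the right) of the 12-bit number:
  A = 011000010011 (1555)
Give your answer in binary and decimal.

Mask = 1 << 3 = 000000001000
Bit 3 of A is 0, so OR-ing with the mask flips it to 1.
  011000010011
| 000000001000
--------------
  011000011011

Answer: 011000011011 (1563)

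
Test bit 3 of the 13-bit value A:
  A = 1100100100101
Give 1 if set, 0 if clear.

Bit 3 is the 4th from the right.
  1100100100101
           ^
That bit is 0.

Answer: 0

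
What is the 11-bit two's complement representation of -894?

1. Binary of +894:  01101111110
2. Invert bits:     10010000001
3. Add 1:           10010000010

Answer: 10010000010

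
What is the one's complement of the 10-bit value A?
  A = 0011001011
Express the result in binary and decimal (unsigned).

Flip each bit (0->1, 1->0):
  0011001011
  1100110100

Answer: 1100110100 (820)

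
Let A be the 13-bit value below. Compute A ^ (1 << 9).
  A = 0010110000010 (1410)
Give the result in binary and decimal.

Mask = 1 << 9 = 0001000000000
Bit 9 of A is 0; XOR with the mask flips it to 1.
  0010110000010
^ 0001000000000
---------------
  0011110000010

Answer: 0011110000010 (1922)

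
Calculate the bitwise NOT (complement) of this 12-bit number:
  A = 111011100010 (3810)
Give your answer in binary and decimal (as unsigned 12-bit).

Flip each bit (0->1, 1->0):
  111011100010
  000100011101

Answer: 000100011101 (285)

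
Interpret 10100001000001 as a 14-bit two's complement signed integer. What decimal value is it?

MSB is 1, so the value is negative. Find the magnitude:
1. Invert bits:  01011110111110
2. Add 1:        01011110111111  = 6079
3. Apply sign:   -6079

Answer: -6079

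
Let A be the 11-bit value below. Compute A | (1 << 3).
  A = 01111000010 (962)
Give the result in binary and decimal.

Mask = 1 << 3 = 00000001000
Bit 3 of A is 0, so OR-ing with the mask flips it to 1.
  01111000010
| 00000001000
-------------
  01111001010

Answer: 01111001010 (970)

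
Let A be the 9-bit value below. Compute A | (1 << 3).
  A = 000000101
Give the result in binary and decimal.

Mask = 1 << 3 = 000001000
Bit 3 of A is 0, so OR-ing with the mask flips it to 1.
  000000101
| 000001000
-----------
  000001101

Answer: 000001101 (13)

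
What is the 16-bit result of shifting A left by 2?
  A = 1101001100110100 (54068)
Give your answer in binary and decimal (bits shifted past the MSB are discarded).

Shift left by 2: drop the top 2 bit(s), append 2 zero(s) on the right.
  1101001100110100  ->  discard [11], keep [01001100110100], append 00
= 0100110011010000

Answer: 0100110011010000 (19664)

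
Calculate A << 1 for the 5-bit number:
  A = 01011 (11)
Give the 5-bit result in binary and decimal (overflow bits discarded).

Shift left by 1: drop the top 1 bit(s), append 1 zero(s) on the right.
  01011  ->  discard [0], keep [1011], append 0
= 10110

Answer: 10110 (22)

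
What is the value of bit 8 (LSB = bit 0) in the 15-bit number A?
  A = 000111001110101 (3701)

Bit 8 is the 9th from the right.
  000111001110101
        ^
That bit is 0.

Answer: 0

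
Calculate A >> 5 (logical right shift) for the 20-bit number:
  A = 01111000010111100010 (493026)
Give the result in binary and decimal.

Logical shift right by 5: drop the bottom 5 bit(s), prepend 5 zero(s) on the left.
  01111000010111100010  ->  keep [011110000101111], discard [00010], prepend 00000
= 00000011110000101111

Answer: 00000011110000101111 (15407)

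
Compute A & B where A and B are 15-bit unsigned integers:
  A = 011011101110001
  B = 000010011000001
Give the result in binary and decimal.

Apply & to each column (1 only where both bits are 1):
  011011101110001
& 000010011000001
-----------------
  000010001000001

Answer: 000010001000001 (1089)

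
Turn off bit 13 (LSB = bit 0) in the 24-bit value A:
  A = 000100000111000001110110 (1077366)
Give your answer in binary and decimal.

Mask = ~(1 << 13) = 111111111101111111111111
Bit 13 of A is 1, so AND-ing with the mask clears it to 0.
  000100000111000001110110
& 111111111101111111111111
--------------------------
  000100000101000001110110

Answer: 000100000101000001110110 (1069174)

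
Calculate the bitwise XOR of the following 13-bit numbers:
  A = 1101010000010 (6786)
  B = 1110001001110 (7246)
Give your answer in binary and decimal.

Apply ^ to each column (1 where bits differ):
  1101010000010
^ 1110001001110
---------------
  0011011001100

Answer: 0011011001100 (1740)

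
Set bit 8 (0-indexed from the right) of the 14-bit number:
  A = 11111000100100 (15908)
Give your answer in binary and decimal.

Mask = 1 << 8 = 00000100000000
Bit 8 of A is 0, so OR-ing with the mask flips it to 1.
  11111000100100
| 00000100000000
----------------
  11111100100100

Answer: 11111100100100 (16164)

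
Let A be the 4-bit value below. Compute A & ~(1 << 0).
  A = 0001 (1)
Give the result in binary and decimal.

Mask = ~(1 << 0) = 1110
Bit 0 of A is 1, so AND-ing with the mask clears it to 0.
  0001
& 1110
------
  0000

Answer: 0000 (0)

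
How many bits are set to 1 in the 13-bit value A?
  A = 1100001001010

1100001001010
1-bits at positions (from bit 0 = LSB): 1, 3, 6, 11, 12
Count = 5

Answer: 5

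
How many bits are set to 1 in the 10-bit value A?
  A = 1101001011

1101001011
1-bits at positions (from bit 0 = LSB): 0, 1, 3, 6, 8, 9
Count = 6

Answer: 6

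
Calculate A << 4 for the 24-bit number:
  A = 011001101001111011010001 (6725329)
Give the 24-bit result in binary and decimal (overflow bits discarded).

Shift left by 4: drop the top 4 bit(s), append 4 zero(s) on the right.
  011001101001111011010001  ->  discard [0110], keep [01101001111011010001], append 0000
= 011010011110110100010000

Answer: 011010011110110100010000 (6941968)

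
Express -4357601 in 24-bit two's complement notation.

1. Binary of +4357601:  010000100111110111100001
2. Invert bits:     101111011000001000011110
3. Add 1:           101111011000001000011111

Answer: 101111011000001000011111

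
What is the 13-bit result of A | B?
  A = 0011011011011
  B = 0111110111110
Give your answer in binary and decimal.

Apply | to each column (1 where either bit is 1):
  0011011011011
| 0111110111110
---------------
  0111111111111

Answer: 0111111111111 (4095)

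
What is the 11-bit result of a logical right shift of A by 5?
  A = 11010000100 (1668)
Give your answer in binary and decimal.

Logical shift right by 5: drop the bottom 5 bit(s), prepend 5 zero(s) on the left.
  11010000100  ->  keep [110100], discard [00100], prepend 00000
= 00000110100

Answer: 00000110100 (52)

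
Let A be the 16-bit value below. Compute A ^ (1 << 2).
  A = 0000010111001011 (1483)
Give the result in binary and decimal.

Mask = 1 << 2 = 0000000000000100
Bit 2 of A is 0; XOR with the mask flips it to 1.
  0000010111001011
^ 0000000000000100
------------------
  0000010111001111

Answer: 0000010111001111 (1487)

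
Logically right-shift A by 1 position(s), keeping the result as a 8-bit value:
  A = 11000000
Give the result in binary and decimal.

Logical shift right by 1: drop the bottom 1 bit(s), prepend 1 zero(s) on the left.
  11000000  ->  keep [1100000], discard [0], prepend 0
= 01100000

Answer: 01100000 (96)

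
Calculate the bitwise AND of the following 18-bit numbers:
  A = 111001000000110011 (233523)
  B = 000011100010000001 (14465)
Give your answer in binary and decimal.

Apply & to each column (1 only where both bits are 1):
  111001000000110011
& 000011100010000001
--------------------
  000001000000000001

Answer: 000001000000000001 (4097)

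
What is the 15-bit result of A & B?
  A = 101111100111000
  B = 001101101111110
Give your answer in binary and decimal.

Apply & to each column (1 only where both bits are 1):
  101111100111000
& 001101101111110
-----------------
  001101100111000

Answer: 001101100111000 (6968)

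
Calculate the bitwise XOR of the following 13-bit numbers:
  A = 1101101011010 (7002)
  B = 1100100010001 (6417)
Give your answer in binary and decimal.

Apply ^ to each column (1 where bits differ):
  1101101011010
^ 1100100010001
---------------
  0001001001011

Answer: 0001001001011 (587)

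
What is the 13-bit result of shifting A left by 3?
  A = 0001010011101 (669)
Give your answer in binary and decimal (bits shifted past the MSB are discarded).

Shift left by 3: drop the top 3 bit(s), append 3 zero(s) on the right.
  0001010011101  ->  discard [000], keep [1010011101], append 000
= 1010011101000

Answer: 1010011101000 (5352)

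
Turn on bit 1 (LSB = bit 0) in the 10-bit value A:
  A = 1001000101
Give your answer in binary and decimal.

Mask = 1 << 1 = 0000000010
Bit 1 of A is 0, so OR-ing with the mask flips it to 1.
  1001000101
| 0000000010
------------
  1001000111

Answer: 1001000111 (583)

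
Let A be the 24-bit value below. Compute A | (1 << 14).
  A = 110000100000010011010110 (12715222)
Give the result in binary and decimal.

Mask = 1 << 14 = 000000000100000000000000
Bit 14 of A is 0, so OR-ing with the mask flips it to 1.
  110000100000010011010110
| 000000000100000000000000
--------------------------
  110000100100010011010110

Answer: 110000100100010011010110 (12731606)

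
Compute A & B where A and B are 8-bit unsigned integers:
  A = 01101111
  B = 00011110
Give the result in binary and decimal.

Apply & to each column (1 only where both bits are 1):
  01101111
& 00011110
----------
  00001110

Answer: 00001110 (14)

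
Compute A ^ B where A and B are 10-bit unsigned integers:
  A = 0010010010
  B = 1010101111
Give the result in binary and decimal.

Apply ^ to each column (1 where bits differ):
  0010010010
^ 1010101111
------------
  1000111101

Answer: 1000111101 (573)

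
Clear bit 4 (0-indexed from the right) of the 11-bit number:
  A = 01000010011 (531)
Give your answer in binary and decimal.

Mask = ~(1 << 4) = 11111101111
Bit 4 of A is 1, so AND-ing with the mask clears it to 0.
  01000010011
& 11111101111
-------------
  01000000011

Answer: 01000000011 (515)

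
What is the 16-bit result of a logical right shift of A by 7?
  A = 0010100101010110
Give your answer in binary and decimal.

Logical shift right by 7: drop the bottom 7 bit(s), prepend 7 zero(s) on the left.
  0010100101010110  ->  keep [001010010], discard [1010110], prepend 0000000
= 0000000001010010

Answer: 0000000001010010 (82)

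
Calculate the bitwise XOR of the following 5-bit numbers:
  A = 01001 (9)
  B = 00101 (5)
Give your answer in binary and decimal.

Apply ^ to each column (1 where bits differ):
  01001
^ 00101
-------
  01100

Answer: 01100 (12)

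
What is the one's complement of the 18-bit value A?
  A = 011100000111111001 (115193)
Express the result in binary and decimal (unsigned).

Flip each bit (0->1, 1->0):
  011100000111111001
  100011111000000110

Answer: 100011111000000110 (146950)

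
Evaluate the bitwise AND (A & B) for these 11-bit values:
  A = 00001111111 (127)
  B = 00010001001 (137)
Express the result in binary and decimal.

Apply & to each column (1 only where both bits are 1):
  00001111111
& 00010001001
-------------
  00000001001

Answer: 00000001001 (9)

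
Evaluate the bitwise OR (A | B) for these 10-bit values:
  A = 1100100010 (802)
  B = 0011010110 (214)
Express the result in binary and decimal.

Apply | to each column (1 where either bit is 1):
  1100100010
| 0011010110
------------
  1111110110

Answer: 1111110110 (1014)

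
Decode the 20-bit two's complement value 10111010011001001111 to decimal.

MSB is 1, so the value is negative. Find the magnitude:
1. Invert bits:  01000101100110110000
2. Add 1:        01000101100110110001  = 285105
3. Apply sign:   -285105

Answer: -285105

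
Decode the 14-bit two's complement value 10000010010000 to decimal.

MSB is 1, so the value is negative. Find the magnitude:
1. Invert bits:  01111101101111
2. Add 1:        01111101110000  = 8048
3. Apply sign:   -8048

Answer: -8048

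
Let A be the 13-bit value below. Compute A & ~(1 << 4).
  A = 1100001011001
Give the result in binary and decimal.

Mask = ~(1 << 4) = 1111111101111
Bit 4 of A is 1, so AND-ing with the mask clears it to 0.
  1100001011001
& 1111111101111
---------------
  1100001001001

Answer: 1100001001001 (6217)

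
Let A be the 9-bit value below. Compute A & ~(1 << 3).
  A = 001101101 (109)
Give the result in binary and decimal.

Mask = ~(1 << 3) = 111110111
Bit 3 of A is 1, so AND-ing with the mask clears it to 0.
  001101101
& 111110111
-----------
  001100101

Answer: 001100101 (101)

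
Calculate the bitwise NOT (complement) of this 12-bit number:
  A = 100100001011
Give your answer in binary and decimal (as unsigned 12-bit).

Flip each bit (0->1, 1->0):
  100100001011
  011011110100

Answer: 011011110100 (1780)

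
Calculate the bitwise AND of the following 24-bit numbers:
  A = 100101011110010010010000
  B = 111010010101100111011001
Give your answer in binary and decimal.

Apply & to each column (1 only where both bits are 1):
  100101011110010010010000
& 111010010101100111011001
--------------------------
  100000010100000010010000

Answer: 100000010100000010010000 (8470672)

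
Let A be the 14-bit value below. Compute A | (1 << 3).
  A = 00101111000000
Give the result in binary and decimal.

Mask = 1 << 3 = 00000000001000
Bit 3 of A is 0, so OR-ing with the mask flips it to 1.
  00101111000000
| 00000000001000
----------------
  00101111001000

Answer: 00101111001000 (3016)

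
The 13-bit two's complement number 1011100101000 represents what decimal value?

MSB is 1, so the value is negative. Find the magnitude:
1. Invert bits:  0100011010111
2. Add 1:        0100011011000  = 2264
3. Apply sign:   -2264

Answer: -2264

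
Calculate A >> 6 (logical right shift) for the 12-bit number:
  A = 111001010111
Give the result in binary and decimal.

Logical shift right by 6: drop the bottom 6 bit(s), prepend 6 zero(s) on the left.
  111001010111  ->  keep [111001], discard [010111], prepend 000000
= 000000111001

Answer: 000000111001 (57)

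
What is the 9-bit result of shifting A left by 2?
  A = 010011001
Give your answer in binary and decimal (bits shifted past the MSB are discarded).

Shift left by 2: drop the top 2 bit(s), append 2 zero(s) on the right.
  010011001  ->  discard [01], keep [0011001], append 00
= 001100100

Answer: 001100100 (100)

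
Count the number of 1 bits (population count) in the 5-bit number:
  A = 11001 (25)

11001
1-bits at positions (from bit 0 = LSB): 0, 3, 4
Count = 3

Answer: 3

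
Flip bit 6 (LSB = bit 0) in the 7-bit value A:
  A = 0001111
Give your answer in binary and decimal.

Mask = 1 << 6 = 1000000
Bit 6 of A is 0; XOR with the mask flips it to 1.
  0001111
^ 1000000
---------
  1001111

Answer: 1001111 (79)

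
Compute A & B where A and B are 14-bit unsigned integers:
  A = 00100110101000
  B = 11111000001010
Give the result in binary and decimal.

Apply & to each column (1 only where both bits are 1):
  00100110101000
& 11111000001010
----------------
  00100000001000

Answer: 00100000001000 (2056)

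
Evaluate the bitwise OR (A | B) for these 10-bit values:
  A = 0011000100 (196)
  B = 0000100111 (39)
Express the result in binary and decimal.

Apply | to each column (1 where either bit is 1):
  0011000100
| 0000100111
------------
  0011100111

Answer: 0011100111 (231)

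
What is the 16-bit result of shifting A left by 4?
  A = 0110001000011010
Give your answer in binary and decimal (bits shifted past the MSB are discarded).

Shift left by 4: drop the top 4 bit(s), append 4 zero(s) on the right.
  0110001000011010  ->  discard [0110], keep [001000011010], append 0000
= 0010000110100000

Answer: 0010000110100000 (8608)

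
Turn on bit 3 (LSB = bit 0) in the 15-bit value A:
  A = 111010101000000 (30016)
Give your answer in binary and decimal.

Mask = 1 << 3 = 000000000001000
Bit 3 of A is 0, so OR-ing with the mask flips it to 1.
  111010101000000
| 000000000001000
-----------------
  111010101001000

Answer: 111010101001000 (30024)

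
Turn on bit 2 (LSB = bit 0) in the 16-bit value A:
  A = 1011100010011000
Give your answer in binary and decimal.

Mask = 1 << 2 = 0000000000000100
Bit 2 of A is 0, so OR-ing with the mask flips it to 1.
  1011100010011000
| 0000000000000100
------------------
  1011100010011100

Answer: 1011100010011100 (47260)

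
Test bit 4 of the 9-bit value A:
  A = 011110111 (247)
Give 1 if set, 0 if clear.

Bit 4 is the 5th from the right.
  011110111
      ^
That bit is 1.

Answer: 1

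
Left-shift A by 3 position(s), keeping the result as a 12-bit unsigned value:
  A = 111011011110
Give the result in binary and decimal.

Shift left by 3: drop the top 3 bit(s), append 3 zero(s) on the right.
  111011011110  ->  discard [111], keep [011011110], append 000
= 011011110000

Answer: 011011110000 (1776)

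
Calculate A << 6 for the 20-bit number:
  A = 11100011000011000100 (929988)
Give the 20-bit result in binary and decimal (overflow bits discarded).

Shift left by 6: drop the top 6 bit(s), append 6 zero(s) on the right.
  11100011000011000100  ->  discard [111000], keep [11000011000100], append 000000
= 11000011000100000000

Answer: 11000011000100000000 (798976)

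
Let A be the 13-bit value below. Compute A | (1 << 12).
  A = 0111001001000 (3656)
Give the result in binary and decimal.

Mask = 1 << 12 = 1000000000000
Bit 12 of A is 0, so OR-ing with the mask flips it to 1.
  0111001001000
| 1000000000000
---------------
  1111001001000

Answer: 1111001001000 (7752)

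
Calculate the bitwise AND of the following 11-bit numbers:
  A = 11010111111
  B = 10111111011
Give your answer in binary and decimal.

Apply & to each column (1 only where both bits are 1):
  11010111111
& 10111111011
-------------
  10010111011

Answer: 10010111011 (1211)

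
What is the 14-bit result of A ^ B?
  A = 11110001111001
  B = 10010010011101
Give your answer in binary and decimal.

Apply ^ to each column (1 where bits differ):
  11110001111001
^ 10010010011101
----------------
  01100011100100

Answer: 01100011100100 (6372)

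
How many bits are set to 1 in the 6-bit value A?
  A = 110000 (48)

110000
1-bits at positions (from bit 0 = LSB): 4, 5
Count = 2

Answer: 2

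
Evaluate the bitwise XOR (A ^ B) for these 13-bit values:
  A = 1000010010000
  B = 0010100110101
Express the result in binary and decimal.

Apply ^ to each column (1 where bits differ):
  1000010010000
^ 0010100110101
---------------
  1010110100101

Answer: 1010110100101 (5541)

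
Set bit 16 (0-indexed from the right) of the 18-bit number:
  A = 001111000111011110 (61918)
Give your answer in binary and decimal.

Mask = 1 << 16 = 010000000000000000
Bit 16 of A is 0, so OR-ing with the mask flips it to 1.
  001111000111011110
| 010000000000000000
--------------------
  011111000111011110

Answer: 011111000111011110 (127454)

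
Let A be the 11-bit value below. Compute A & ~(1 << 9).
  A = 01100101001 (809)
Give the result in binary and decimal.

Mask = ~(1 << 9) = 10111111111
Bit 9 of A is 1, so AND-ing with the mask clears it to 0.
  01100101001
& 10111111111
-------------
  00100101001

Answer: 00100101001 (297)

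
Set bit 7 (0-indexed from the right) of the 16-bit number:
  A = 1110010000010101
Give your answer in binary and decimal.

Mask = 1 << 7 = 0000000010000000
Bit 7 of A is 0, so OR-ing with the mask flips it to 1.
  1110010000010101
| 0000000010000000
------------------
  1110010010010101

Answer: 1110010010010101 (58517)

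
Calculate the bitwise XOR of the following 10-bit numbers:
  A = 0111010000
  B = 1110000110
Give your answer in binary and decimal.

Apply ^ to each column (1 where bits differ):
  0111010000
^ 1110000110
------------
  1001010110

Answer: 1001010110 (598)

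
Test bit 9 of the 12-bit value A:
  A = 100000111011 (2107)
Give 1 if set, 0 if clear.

Bit 9 is the 10th from the right.
  100000111011
    ^
That bit is 0.

Answer: 0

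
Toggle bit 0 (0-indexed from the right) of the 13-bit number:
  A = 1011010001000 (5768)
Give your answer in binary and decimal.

Mask = 1 << 0 = 0000000000001
Bit 0 of A is 0; XOR with the mask flips it to 1.
  1011010001000
^ 0000000000001
---------------
  1011010001001

Answer: 1011010001001 (5769)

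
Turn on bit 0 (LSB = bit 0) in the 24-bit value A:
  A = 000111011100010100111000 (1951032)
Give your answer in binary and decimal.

Mask = 1 << 0 = 000000000000000000000001
Bit 0 of A is 0, so OR-ing with the mask flips it to 1.
  000111011100010100111000
| 000000000000000000000001
--------------------------
  000111011100010100111001

Answer: 000111011100010100111001 (1951033)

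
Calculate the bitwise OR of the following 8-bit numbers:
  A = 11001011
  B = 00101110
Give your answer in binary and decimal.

Apply | to each column (1 where either bit is 1):
  11001011
| 00101110
----------
  11101111

Answer: 11101111 (239)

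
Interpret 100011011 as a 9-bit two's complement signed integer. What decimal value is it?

MSB is 1, so the value is negative. Find the magnitude:
1. Invert bits:  011100100
2. Add 1:        011100101  = 229
3. Apply sign:   -229

Answer: -229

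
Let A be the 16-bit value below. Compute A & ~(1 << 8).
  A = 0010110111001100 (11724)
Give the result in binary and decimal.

Mask = ~(1 << 8) = 1111111011111111
Bit 8 of A is 1, so AND-ing with the mask clears it to 0.
  0010110111001100
& 1111111011111111
------------------
  0010110011001100

Answer: 0010110011001100 (11468)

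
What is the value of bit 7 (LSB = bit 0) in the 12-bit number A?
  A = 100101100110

Bit 7 is the 8th from the right.
  100101100110
      ^
That bit is 0.

Answer: 0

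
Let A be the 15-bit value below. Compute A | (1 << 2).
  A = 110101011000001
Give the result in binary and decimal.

Mask = 1 << 2 = 000000000000100
Bit 2 of A is 0, so OR-ing with the mask flips it to 1.
  110101011000001
| 000000000000100
-----------------
  110101011000101

Answer: 110101011000101 (27333)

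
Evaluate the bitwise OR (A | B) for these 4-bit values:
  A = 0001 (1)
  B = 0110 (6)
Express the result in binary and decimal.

Apply | to each column (1 where either bit is 1):
  0001
| 0110
------
  0111

Answer: 0111 (7)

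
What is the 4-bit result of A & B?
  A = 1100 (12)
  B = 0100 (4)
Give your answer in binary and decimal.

Apply & to each column (1 only where both bits are 1):
  1100
& 0100
------
  0100

Answer: 0100 (4)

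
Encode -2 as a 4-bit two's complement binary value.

1. Binary of +2:  0010
2. Invert bits:     1101
3. Add 1:           1110

Answer: 1110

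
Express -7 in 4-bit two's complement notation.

1. Binary of +7:  0111
2. Invert bits:     1000
3. Add 1:           1001

Answer: 1001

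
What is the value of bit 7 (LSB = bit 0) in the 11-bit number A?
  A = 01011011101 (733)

Bit 7 is the 8th from the right.
  01011011101
     ^
That bit is 1.

Answer: 1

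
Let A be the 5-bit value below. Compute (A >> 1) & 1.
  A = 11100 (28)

Bit 1 is the 2nd from the right.
  11100
     ^
That bit is 0.

Answer: 0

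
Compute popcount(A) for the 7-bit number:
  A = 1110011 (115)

1110011
1-bits at positions (from bit 0 = LSB): 0, 1, 4, 5, 6
Count = 5

Answer: 5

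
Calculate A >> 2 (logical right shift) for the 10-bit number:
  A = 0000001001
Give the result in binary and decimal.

Logical shift right by 2: drop the bottom 2 bit(s), prepend 2 zero(s) on the left.
  0000001001  ->  keep [00000010], discard [01], prepend 00
= 0000000010

Answer: 0000000010 (2)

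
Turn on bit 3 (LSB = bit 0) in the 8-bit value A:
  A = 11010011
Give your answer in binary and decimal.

Mask = 1 << 3 = 00001000
Bit 3 of A is 0, so OR-ing with the mask flips it to 1.
  11010011
| 00001000
----------
  11011011

Answer: 11011011 (219)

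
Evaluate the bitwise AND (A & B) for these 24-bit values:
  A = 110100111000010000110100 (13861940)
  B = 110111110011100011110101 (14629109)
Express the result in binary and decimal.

Apply & to each column (1 only where both bits are 1):
  110100111000010000110100
& 110111110011100011110101
--------------------------
  110100110000000000110100

Answer: 110100110000000000110100 (13828148)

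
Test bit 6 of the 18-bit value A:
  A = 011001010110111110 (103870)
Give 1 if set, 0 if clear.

Bit 6 is the 7th from the right.
  011001010110111110
             ^
That bit is 0.

Answer: 0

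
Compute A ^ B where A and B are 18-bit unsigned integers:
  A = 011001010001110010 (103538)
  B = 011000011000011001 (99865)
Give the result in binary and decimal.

Apply ^ to each column (1 where bits differ):
  011001010001110010
^ 011000011000011001
--------------------
  000001001001101011

Answer: 000001001001101011 (4715)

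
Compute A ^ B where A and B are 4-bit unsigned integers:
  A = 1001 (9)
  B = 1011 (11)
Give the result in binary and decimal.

Apply ^ to each column (1 where bits differ):
  1001
^ 1011
------
  0010

Answer: 0010 (2)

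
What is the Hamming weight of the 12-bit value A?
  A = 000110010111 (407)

000110010111
1-bits at positions (from bit 0 = LSB): 0, 1, 2, 4, 7, 8
Count = 6

Answer: 6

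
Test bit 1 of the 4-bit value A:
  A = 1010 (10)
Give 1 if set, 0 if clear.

Bit 1 is the 2nd from the right.
  1010
    ^
That bit is 1.

Answer: 1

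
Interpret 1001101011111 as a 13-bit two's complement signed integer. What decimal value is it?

MSB is 1, so the value is negative. Find the magnitude:
1. Invert bits:  0110010100000
2. Add 1:        0110010100001  = 3233
3. Apply sign:   -3233

Answer: -3233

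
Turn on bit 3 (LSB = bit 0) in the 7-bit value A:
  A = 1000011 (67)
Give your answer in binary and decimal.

Mask = 1 << 3 = 0001000
Bit 3 of A is 0, so OR-ing with the mask flips it to 1.
  1000011
| 0001000
---------
  1001011

Answer: 1001011 (75)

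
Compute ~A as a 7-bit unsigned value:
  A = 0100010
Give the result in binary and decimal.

Flip each bit (0->1, 1->0):
  0100010
  1011101

Answer: 1011101 (93)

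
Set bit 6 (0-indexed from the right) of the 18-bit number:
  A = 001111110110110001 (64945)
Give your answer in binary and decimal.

Mask = 1 << 6 = 000000000001000000
Bit 6 of A is 0, so OR-ing with the mask flips it to 1.
  001111110110110001
| 000000000001000000
--------------------
  001111110111110001

Answer: 001111110111110001 (65009)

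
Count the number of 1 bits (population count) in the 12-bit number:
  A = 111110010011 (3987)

111110010011
1-bits at positions (from bit 0 = LSB): 0, 1, 4, 7, 8, 9, 10, 11
Count = 8

Answer: 8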